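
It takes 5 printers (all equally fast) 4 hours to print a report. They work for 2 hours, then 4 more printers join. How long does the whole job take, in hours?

28/9 hours

One printer does 1/20 of the job per hour.
After 2 hours with 5 printers, 1/2 is done (1/2 left).
With 9 printers the rate is 9/20, so the rest takes 1/2 ÷ 9/20 = 10/9 hours.
Total = 2 + 10/9 = 28/9 hours.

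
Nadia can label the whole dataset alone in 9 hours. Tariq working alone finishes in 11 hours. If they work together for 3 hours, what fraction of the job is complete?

20/33

Combined rate: 1/9 + 1/11 = (11 + 9)/99 = 20/99 per hour.
In 3 hours they complete 3·20/99 = 20/33 of the job.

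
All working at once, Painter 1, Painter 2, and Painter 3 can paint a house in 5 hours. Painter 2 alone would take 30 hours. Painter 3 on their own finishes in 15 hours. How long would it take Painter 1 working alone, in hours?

10 hours

Combined rate is 1/5 per hour.
Known contribution: 1/30 + 1/15 = (1 + 2)/30 = 3/30 = 1/10 per hour.
So Painter 1's rate is 1/5 − 1/10 = 1/10, meaning 10 hours alone.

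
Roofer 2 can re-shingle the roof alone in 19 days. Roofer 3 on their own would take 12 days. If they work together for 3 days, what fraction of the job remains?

45/76

Combined rate: 1/19 + 1/12 = (12 + 19)/228 = 31/228 per day.
In 3 days they complete 3·31/228 = 31/76 of the job.
So 45/76 remains.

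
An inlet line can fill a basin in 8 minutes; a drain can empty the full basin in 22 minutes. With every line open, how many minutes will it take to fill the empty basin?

Net rate = 1/8 − 1/22 = (11 − 4)/88 = 7/88 per minute.
Filling time = 1 ÷ (7/88) = 88/7 minutes.

88/7 minutes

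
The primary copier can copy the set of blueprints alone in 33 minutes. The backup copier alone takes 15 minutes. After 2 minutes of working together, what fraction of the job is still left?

133/165

Combined rate: 1/33 + 1/15 = (5 + 11)/165 = 16/165 per minute.
In 2 minutes they complete 2·16/165 = 32/165 of the job.
So 133/165 remains.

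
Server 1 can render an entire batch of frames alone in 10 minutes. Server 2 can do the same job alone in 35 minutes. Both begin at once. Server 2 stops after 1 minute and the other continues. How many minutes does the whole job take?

68/7 minutes

In the first 1 minute the combined rate is 9/70, so 9/70 of the job is done, leaving 61/70.
After server 2 leaves the rate is 1/10 per minute; the remaining 61/70 takes 61/7 minutes.
Total = 1 + 61/7 = 68/7 minutes.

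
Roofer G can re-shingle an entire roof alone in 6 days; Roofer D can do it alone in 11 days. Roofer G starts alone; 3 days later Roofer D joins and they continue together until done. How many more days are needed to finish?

33/17 days

In 3 days Roofer G does 3/6 = 1/2 of the job, leaving 1/2.
Roofer G and Roofer D together work at 17/66 per day, so finishing takes 1/2 ÷ 17/66 = 33/17 days.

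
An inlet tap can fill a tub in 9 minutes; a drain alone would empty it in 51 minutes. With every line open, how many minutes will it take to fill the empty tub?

153/14 minutes

Net rate = 1/9 − 1/51 = (17 − 3)/153 = 14/153 per minute.
Filling time = 1 ÷ (14/153) = 153/14 minutes.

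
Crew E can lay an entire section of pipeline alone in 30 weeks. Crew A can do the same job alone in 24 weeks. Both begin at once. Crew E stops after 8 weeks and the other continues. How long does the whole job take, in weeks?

88/5 weeks

In the first 8 weeks the combined rate is 3/40, so 3/5 of the job is done, leaving 2/5.
After crew E leaves the rate is 1/24 per week; the remaining 2/5 takes 48/5 weeks.
Total = 8 + 48/5 = 88/5 weeks.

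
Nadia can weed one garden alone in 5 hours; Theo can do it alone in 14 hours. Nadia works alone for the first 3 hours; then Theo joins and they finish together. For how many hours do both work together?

In 3 hours Nadia does 3/5 of the job, leaving 2/5.
Nadia and Theo together work at 19/70 per hour, so finishing takes 2/5 ÷ 19/70 = 28/19 hours.

28/19 hours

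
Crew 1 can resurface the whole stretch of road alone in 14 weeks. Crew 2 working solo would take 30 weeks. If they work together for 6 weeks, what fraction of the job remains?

Combined rate: 1/14 + 1/30 = (15 + 7)/210 = 22/210 = 11/105 per week.
In 6 weeks they complete 6·11/105 = 22/35 of the job.
So 13/35 remains.

13/35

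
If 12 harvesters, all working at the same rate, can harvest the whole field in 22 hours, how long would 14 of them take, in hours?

132/7 hours

Total work is 12·22 = 264 harvester-hours.
With 14 harvesters: 264/14 = 132/7 hours.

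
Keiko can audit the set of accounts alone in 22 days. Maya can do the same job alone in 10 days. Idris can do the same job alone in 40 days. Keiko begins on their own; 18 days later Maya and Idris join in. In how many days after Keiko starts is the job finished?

In the first 18 days Keiko alone does 18/22 = 9/11 of the job, leaving 2/11.
Once everyone is working, combined rate: 1/22 + 1/10 + 1/40 = (20 + 44 + 11)/440 = 75/440 = 15/88 per day.
Remaining 2/11 at 15/88 per day takes 16/15 days.
Total from the start = 18 + 16/15 = 286/15 days.

286/15 days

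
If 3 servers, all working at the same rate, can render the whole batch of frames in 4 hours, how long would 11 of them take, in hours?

Total work is 3·4 = 12 server-hours.
With 11 servers: 12/11 hours.

12/11 hours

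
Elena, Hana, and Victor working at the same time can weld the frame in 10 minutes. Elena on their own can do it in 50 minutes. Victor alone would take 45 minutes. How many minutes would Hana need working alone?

225/13 minutes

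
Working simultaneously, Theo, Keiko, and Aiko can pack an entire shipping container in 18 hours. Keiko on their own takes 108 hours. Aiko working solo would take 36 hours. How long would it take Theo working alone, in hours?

Combined rate is 1/18 per hour.
Known contribution: 1/108 + 1/36 = (1 + 3)/108 = 4/108 = 1/27 per hour.
So Theo's rate is 1/18 − 1/27 = 1/54, meaning 54 hours alone.

54 hours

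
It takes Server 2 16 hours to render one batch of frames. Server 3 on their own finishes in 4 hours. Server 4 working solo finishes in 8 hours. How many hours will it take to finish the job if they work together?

Combined rate: 1/16 + 1/4 + 1/8 = (1 + 4 + 2)/16 = 7/16 per hour.
Time = 1 ÷ (7/16) = 16/7 hours.

16/7 hours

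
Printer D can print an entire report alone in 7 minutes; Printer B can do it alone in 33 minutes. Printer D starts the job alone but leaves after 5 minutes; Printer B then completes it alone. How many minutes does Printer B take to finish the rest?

66/7 minutes

In 5 minutes Printer D does 5/7 of the job, leaving 2/7.
Printer B works at 1/33 per minute, so finishing takes 2/7 ÷ 1/33 = 66/7 minutes.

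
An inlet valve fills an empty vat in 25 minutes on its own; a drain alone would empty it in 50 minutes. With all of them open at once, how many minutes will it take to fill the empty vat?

50 minutes

Net rate = 1/25 − 1/50 = (2 − 1)/50 = 1/50 per minute.
Filling time = 1 ÷ (1/50) = 50 minutes.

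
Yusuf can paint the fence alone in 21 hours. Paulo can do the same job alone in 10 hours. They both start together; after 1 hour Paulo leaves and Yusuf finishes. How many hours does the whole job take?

In the first 1 hour the combined rate is 31/210, so 31/210 of the job is done, leaving 179/210.
After Paulo leaves the rate is 1/21 per hour; the remaining 179/210 takes 179/10 hours.
Total = 1 + 179/10 = 189/10 hours.

189/10 hours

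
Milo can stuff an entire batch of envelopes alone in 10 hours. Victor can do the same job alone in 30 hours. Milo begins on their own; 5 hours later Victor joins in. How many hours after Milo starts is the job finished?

35/4 hours

In the first 5 hours Milo alone does 5/10 = 1/2 of the job, leaving 1/2.
Once everyone is working, combined rate: 1/10 + 1/30 = (3 + 1)/30 = 4/30 = 2/15 per hour.
Remaining 1/2 at 2/15 per hour takes 15/4 hours.
Total from the start = 5 + 15/4 = 35/4 hours.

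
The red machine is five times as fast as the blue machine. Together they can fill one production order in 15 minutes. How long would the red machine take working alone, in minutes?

18 minutes

Let the blue machine's rate be r; then the red machine's rate is 5r, so together (5 + 1)r = 6r = 1/15.
Thus r = 1/90 per minute.
The blue machine alone: 90 minutes; the red machine alone: 18 minutes.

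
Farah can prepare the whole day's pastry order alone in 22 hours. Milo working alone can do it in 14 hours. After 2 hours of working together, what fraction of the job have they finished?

Combined rate: 1/22 + 1/14 = (7 + 11)/154 = 18/154 = 9/77 per hour.
In 2 hours they complete 2·9/77 = 18/77 of the job.

18/77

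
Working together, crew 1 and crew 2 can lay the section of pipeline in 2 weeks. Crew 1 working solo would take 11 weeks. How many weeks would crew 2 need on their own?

Combined rate is 1/2 per week.
Known contribution: 1/11 per week.
So crew 2's rate is 1/2 − 1/11 = 9/22, meaning 22/9 weeks alone.

22/9 weeks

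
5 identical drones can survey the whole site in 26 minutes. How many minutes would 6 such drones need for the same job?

Total work is 5·26 = 130 drone-minutes.
With 6 drones: 130/6 = 65/3 minutes.

65/3 minutes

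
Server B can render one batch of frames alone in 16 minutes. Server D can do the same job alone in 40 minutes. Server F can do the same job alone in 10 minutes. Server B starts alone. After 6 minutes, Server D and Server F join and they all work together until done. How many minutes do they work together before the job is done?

10/3 minutes

In the first 6 minutes Server B alone does 6/16 = 3/8 of the job, leaving 5/8.
Once everyone is working, combined rate: 1/16 + 1/40 + 1/10 = (5 + 2 + 8)/80 = 15/80 = 3/16 per minute.
Remaining 5/8 at 3/16 per minute takes 10/3 minutes.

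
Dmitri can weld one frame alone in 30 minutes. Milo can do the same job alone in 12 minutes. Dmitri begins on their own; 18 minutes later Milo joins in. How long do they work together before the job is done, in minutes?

In the first 18 minutes Dmitri alone does 18/30 = 3/5 of the job, leaving 2/5.
Once everyone is working, combined rate: 1/30 + 1/12 = (2 + 5)/60 = 7/60 per minute.
Remaining 2/5 at 7/60 per minute takes 24/7 minutes.

24/7 minutes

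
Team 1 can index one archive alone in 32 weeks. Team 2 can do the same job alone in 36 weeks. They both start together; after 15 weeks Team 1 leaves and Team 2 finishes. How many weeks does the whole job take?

In the first 15 weeks the combined rate is 17/288, so 85/96 of the job is done, leaving 11/96.
After Team 1 leaves the rate is 1/36 per week; the remaining 11/96 takes 33/8 weeks.
Total = 15 + 33/8 = 153/8 weeks.

153/8 weeks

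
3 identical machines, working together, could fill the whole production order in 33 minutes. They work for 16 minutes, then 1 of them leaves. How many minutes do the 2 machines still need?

One machine does 1/99 of the job per minute.
After 16 minutes with 3 machines, 16/33 is done (17/33 left).
With 2 machines the rate is 2/99, so the rest takes 17/33 ÷ 2/99 = 51/2 minutes.

51/2 minutes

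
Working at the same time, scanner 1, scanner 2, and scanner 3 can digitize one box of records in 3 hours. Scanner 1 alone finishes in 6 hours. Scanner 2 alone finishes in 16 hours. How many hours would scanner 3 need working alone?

48/5 hours

Combined rate is 1/3 per hour.
Known contribution: 1/6 + 1/16 = (8 + 3)/48 = 11/48 per hour.
So scanner 3's rate is 1/3 − 11/48 = 5/48, meaning 48/5 hours alone.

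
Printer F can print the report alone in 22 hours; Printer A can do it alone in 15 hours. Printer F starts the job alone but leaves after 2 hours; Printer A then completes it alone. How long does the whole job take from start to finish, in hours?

In 2 hours Printer F does 2/22 = 1/11 of the job, leaving 10/11.
Printer A works at 1/15 per hour, so finishing takes 10/11 ÷ 1/15 = 150/11 hours.
Total time = 2 + 150/11 = 172/11 hours.

172/11 hours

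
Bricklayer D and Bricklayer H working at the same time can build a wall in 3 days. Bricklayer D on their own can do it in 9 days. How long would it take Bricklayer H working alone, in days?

9/2 days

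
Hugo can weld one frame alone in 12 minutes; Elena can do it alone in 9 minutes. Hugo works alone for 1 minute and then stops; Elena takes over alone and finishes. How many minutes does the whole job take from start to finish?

37/4 minutes

In 1 minute Hugo does 1/12 of the job, leaving 11/12.
Elena works at 1/9 per minute, so finishing takes 11/12 ÷ 1/9 = 33/4 minutes.
Total time = 1 + 33/4 = 37/4 minutes.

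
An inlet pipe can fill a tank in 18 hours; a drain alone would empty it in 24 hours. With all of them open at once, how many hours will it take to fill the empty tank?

Net rate = 1/18 − 1/24 = (4 − 3)/72 = 1/72 per hour.
Filling time = 1 ÷ (1/72) = 72 hours.

72 hours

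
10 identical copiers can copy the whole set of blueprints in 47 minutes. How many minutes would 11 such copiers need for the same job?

470/11 minutes

Total work is 10·47 = 470 copier-minutes.
With 11 copiers: 470/11 minutes.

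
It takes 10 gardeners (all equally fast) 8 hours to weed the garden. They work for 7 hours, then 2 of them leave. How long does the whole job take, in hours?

One gardener does 1/80 of the job per hour.
After 7 hours with 10 gardeners, 7/8 is done (1/8 left).
With 8 gardeners the rate is 8/80 = 1/10, so the rest takes 1/8 ÷ 1/10 = 5/4 hours.
Total = 7 + 5/4 = 33/4 hours.

33/4 hours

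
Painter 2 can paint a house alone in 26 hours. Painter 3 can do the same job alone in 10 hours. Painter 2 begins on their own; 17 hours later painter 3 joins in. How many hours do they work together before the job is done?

5/2 hours

In the first 17 hours painter 2 alone does 17/26 of the job, leaving 9/26.
Once everyone is working, combined rate: 1/26 + 1/10 = (5 + 13)/130 = 18/130 = 9/65 per hour.
Remaining 9/26 at 9/65 per hour takes 5/2 hours.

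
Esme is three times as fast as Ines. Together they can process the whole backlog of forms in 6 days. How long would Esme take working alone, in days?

8 days

Let Ines's rate be r; then Esme's rate is 3r, so together (3 + 1)r = 4r = 1/6.
Thus r = 1/24 per day.
Ines alone: 24 days; Esme alone: 8 days.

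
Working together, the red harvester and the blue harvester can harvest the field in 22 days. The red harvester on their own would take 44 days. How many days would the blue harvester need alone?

44 days

Combined rate is 1/22 per day.
Known contribution: 1/44 per day.
So the blue harvester's rate is 1/22 − 1/44 = 1/44, meaning 44 days alone.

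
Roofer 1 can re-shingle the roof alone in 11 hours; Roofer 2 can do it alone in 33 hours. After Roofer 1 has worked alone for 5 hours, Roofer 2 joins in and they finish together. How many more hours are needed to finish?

9/2 hours

In 5 hours Roofer 1 does 5/11 of the job, leaving 6/11.
Roofer 1 and Roofer 2 together work at 4/33 per hour, so finishing takes 6/11 ÷ 4/33 = 9/2 hours.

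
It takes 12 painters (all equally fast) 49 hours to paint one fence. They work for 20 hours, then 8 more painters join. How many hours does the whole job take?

One painter does 1/588 of the job per hour.
After 20 hours with 12 painters, 20/49 is done (29/49 left).
With 20 painters the rate is 20/588 = 5/147, so the rest takes 29/49 ÷ 5/147 = 87/5 hours.
Total = 20 + 87/5 = 187/5 hours.

187/5 hours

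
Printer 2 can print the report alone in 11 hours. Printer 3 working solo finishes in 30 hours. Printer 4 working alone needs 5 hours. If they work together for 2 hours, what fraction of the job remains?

58/165

Combined rate: 1/11 + 1/30 + 1/5 = (30 + 11 + 66)/330 = 107/330 per hour.
In 2 hours they complete 2·107/330 = 107/165 of the job.
So 58/165 remains.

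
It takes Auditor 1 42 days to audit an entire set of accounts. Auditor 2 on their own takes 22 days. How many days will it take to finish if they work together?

231/16 days

Combined rate: 1/42 + 1/22 = (11 + 21)/462 = 32/462 = 16/231 per day.
Time = 1 ÷ (16/231) = 231/16 days.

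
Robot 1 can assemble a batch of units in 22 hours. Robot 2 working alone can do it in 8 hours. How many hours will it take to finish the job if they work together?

88/15 hours

With two workers the combined time is the product over the sum: 22·8/(22+8) = 176/30 = 88/15 hours.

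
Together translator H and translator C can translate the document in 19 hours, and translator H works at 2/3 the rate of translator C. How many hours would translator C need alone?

Let translator C's rate be r; then translator H's rate is (2/3)r, so together (2/3 + 1)r = (5/3)r = 1/19.
Thus r = 3/95 per hour.
Translator C alone: 95/3 hours; translator H alone: 95/2 hours.

95/3 hours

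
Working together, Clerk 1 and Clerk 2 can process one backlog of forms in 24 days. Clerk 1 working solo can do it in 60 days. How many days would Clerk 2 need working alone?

40 days

Combined rate is 1/24 per day.
Known contribution: 1/60 per day.
So Clerk 2's rate is 1/24 − 1/60 = 1/40, meaning 40 days alone.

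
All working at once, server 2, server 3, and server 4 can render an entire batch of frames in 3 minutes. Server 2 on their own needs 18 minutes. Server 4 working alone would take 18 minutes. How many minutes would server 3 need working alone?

9/2 minutes

Combined rate is 1/3 per minute.
Known contribution: 1/18 + 1/18 = (1 + 1)/18 = 2/18 = 1/9 per minute.
So server 3's rate is 1/3 − 1/9 = 2/9, meaning 9/2 minutes alone.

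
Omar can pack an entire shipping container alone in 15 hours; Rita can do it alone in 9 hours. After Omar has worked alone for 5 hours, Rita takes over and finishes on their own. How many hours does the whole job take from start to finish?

11 hours

In 5 hours Omar does 5/15 = 1/3 of the job, leaving 2/3.
Rita works at 1/9 per hour, so finishing takes 2/3 ÷ 1/9 = 6 hours.
Total time = 5 + 6 = 11 hours.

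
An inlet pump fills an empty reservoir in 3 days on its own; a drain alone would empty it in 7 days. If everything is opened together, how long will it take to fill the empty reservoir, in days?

21/4 days

Net rate = 1/3 − 1/7 = (7 − 3)/21 = 4/21 per day.
Filling time = 1 ÷ (4/21) = 21/4 days.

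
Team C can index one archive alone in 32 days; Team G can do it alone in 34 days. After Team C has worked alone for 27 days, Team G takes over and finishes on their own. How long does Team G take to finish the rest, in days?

In 27 days Team C does 27/32 of the job, leaving 5/32.
Team G works at 1/34 per day, so finishing takes 5/32 ÷ 1/34 = 85/16 days.

85/16 days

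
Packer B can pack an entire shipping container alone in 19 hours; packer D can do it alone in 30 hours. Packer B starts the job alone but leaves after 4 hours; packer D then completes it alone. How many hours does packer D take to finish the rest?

450/19 hours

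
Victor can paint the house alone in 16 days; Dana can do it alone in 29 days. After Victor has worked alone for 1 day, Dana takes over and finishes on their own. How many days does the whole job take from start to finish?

451/16 days

In 1 day Victor does 1/16 of the job, leaving 15/16.
Dana works at 1/29 per day, so finishing takes 15/16 ÷ 1/29 = 435/16 days.
Total time = 1 + 435/16 = 451/16 days.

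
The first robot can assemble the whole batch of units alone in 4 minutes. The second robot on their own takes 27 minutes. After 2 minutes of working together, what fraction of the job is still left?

23/54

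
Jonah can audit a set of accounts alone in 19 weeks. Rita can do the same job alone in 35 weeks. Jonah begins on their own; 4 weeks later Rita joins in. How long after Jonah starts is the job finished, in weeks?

247/18 weeks

In the first 4 weeks Jonah alone does 4/19 of the job, leaving 15/19.
Once everyone is working, combined rate: 1/19 + 1/35 = (35 + 19)/665 = 54/665 per week.
Remaining 15/19 at 54/665 per week takes 175/18 weeks.
Total from the start = 4 + 175/18 = 247/18 weeks.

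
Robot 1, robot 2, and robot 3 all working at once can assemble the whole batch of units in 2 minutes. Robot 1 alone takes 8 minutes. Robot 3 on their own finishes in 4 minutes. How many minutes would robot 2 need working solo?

8 minutes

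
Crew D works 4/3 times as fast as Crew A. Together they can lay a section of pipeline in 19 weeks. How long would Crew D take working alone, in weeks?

133/4 weeks

Let Crew A's rate be r; then Crew D's rate is (4/3)r, so together (4/3 + 1)r = (7/3)r = 1/19.
Thus r = 3/133 per week.
Crew A alone: 133/3 weeks; Crew D alone: 133/4 weeks.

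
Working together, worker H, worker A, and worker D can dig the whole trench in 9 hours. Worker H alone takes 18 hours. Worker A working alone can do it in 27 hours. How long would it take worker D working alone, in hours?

Combined rate is 1/9 per hour.
Known contribution: 1/18 + 1/27 = (3 + 2)/54 = 5/54 per hour.
So worker D's rate is 1/9 − 5/54 = 1/54, meaning 54 hours alone.

54 hours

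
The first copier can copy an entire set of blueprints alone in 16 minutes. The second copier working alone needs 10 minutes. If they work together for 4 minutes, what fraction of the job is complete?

Combined rate: 1/16 + 1/10 = (5 + 8)/80 = 13/80 per minute.
In 4 minutes they complete 4·13/80 = 13/20 of the job.

13/20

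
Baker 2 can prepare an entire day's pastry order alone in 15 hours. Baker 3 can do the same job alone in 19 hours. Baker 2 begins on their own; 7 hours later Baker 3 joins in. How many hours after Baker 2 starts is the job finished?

195/17 hours

In the first 7 hours Baker 2 alone does 7/15 of the job, leaving 8/15.
Once everyone is working, combined rate: 1/15 + 1/19 = (19 + 15)/285 = 34/285 per hour.
Remaining 8/15 at 34/285 per hour takes 76/17 hours.
Total from the start = 7 + 76/17 = 195/17 hours.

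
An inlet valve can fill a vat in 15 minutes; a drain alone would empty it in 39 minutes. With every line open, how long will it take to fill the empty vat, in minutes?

Net rate = 1/15 − 1/39 = (13 − 5)/195 = 8/195 per minute.
Filling time = 1 ÷ (8/195) = 195/8 minutes.

195/8 minutes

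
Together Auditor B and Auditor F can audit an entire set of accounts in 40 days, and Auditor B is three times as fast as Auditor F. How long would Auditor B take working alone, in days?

160/3 days

Let Auditor F's rate be r; then Auditor B's rate is 3r, so together (3 + 1)r = 4r = 1/40.
Thus r = 1/160 per day.
Auditor F alone: 160 days; Auditor B alone: 160/3 days.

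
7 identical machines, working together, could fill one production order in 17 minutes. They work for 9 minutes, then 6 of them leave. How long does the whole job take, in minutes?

One machine does 1/119 of the job per minute.
After 9 minutes with 7 machines, 9/17 is done (8/17 left).
With 1 machine the rate is 1/119, so the rest takes 8/17 ÷ 1/119 = 56 minutes.
Total = 9 + 56 = 65 minutes.

65 minutes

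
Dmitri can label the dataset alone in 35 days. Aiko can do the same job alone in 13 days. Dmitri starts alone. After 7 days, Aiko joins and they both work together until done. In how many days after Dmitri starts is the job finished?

In the first 7 days Dmitri alone does 7/35 = 1/5 of the job, leaving 4/5.
Once everyone is working, combined rate: 1/35 + 1/13 = (13 + 35)/455 = 48/455 per day.
Remaining 4/5 at 48/455 per day takes 91/12 days.
Total from the start = 7 + 91/12 = 175/12 days.

175/12 days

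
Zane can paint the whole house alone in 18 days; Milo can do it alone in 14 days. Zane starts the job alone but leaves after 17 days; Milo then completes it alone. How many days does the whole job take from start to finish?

In 17 days Zane does 17/18 of the job, leaving 1/18.
Milo works at 1/14 per day, so finishing takes 1/18 ÷ 1/14 = 7/9 days.
Total time = 17 + 7/9 = 160/9 days.

160/9 days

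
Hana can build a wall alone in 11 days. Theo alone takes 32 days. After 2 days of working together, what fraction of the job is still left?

Combined rate: 1/11 + 1/32 = (32 + 11)/352 = 43/352 per day.
In 2 days they complete 2·43/352 = 43/176 of the job.
So 133/176 remains.

133/176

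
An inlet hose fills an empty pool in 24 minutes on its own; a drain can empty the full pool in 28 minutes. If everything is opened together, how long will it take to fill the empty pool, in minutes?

168 minutes

Net rate = 1/24 − 1/28 = (7 − 6)/168 = 1/168 per minute.
Filling time = 1 ÷ (1/168) = 168 minutes.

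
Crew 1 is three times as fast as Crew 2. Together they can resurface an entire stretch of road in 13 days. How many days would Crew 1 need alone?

52/3 days

Let Crew 2's rate be r; then Crew 1's rate is 3r, so together (3 + 1)r = 4r = 1/13.
Thus r = 1/52 per day.
Crew 2 alone: 52 days; Crew 1 alone: 52/3 days.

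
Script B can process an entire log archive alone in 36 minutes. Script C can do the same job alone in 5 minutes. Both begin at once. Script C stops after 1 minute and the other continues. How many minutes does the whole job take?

In the first 1 minute the combined rate is 41/180, so 41/180 of the job is done, leaving 139/180.
After Script C leaves the rate is 1/36 per minute; the remaining 139/180 takes 139/5 minutes.
Total = 1 + 139/5 = 144/5 minutes.

144/5 minutes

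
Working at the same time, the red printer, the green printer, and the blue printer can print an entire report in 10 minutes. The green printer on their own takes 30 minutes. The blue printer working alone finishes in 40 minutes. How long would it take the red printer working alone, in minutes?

Combined rate is 1/10 per minute.
Known contribution: 1/30 + 1/40 = (4 + 3)/120 = 7/120 per minute.
So the red printer's rate is 1/10 − 7/120 = 1/24, meaning 24 minutes alone.

24 minutes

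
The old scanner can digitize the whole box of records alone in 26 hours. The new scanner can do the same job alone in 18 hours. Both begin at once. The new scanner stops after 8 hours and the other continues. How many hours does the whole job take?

130/9 hours

In the first 8 hours the combined rate is 11/117, so 88/117 of the job is done, leaving 29/117.
After the new scanner leaves the rate is 1/26 per hour; the remaining 29/117 takes 58/9 hours.
Total = 8 + 58/9 = 130/9 hours.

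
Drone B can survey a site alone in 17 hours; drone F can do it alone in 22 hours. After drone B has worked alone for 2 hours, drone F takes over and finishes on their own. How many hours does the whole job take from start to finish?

364/17 hours

In 2 hours drone B does 2/17 of the job, leaving 15/17.
Drone F works at 1/22 per hour, so finishing takes 15/17 ÷ 1/22 = 330/17 hours.
Total time = 2 + 330/17 = 364/17 hours.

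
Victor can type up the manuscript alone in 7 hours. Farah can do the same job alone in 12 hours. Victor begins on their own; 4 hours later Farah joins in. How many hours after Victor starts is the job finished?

In the first 4 hours Victor alone does 4/7 of the job, leaving 3/7.
Once everyone is working, combined rate: 1/7 + 1/12 = (12 + 7)/84 = 19/84 per hour.
Remaining 3/7 at 19/84 per hour takes 36/19 hours.
Total from the start = 4 + 36/19 = 112/19 hours.

112/19 hours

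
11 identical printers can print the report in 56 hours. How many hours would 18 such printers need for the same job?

Total work is 11·56 = 616 printer-hours.
With 18 printers: 616/18 = 308/9 hours.

308/9 hours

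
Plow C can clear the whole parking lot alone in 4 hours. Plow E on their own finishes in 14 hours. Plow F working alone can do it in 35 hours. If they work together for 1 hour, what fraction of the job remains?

Combined rate: 1/4 + 1/14 + 1/35 = (35 + 10 + 4)/140 = 49/140 = 7/20 per hour.
In 1 hour they complete 1·7/20 = 7/20 of the job.
So 13/20 remains.

13/20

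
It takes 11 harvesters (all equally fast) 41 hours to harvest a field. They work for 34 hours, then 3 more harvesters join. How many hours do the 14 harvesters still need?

One harvester does 1/451 of the job per hour.
After 34 hours with 11 harvesters, 34/41 is done (7/41 left).
With 14 harvesters the rate is 14/451, so the rest takes 7/41 ÷ 14/451 = 11/2 hours.

11/2 hours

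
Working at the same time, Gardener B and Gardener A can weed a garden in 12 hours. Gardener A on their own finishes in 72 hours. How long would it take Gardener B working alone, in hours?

72/5 hours

Combined rate is 1/12 per hour.
Known contribution: 1/72 per hour.
So Gardener B's rate is 1/12 − 1/72 = 5/72, meaning 72/5 hours alone.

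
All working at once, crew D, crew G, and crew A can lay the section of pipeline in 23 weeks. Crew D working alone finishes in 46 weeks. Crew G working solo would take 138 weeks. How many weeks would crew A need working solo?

Combined rate is 1/23 per week.
Known contribution: 1/46 + 1/138 = (3 + 1)/138 = 4/138 = 2/69 per week.
So crew A's rate is 1/23 − 2/69 = 1/69, meaning 69 weeks alone.

69 weeks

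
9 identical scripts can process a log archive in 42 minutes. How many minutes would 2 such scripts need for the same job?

189 minutes

Total work is 9·42 = 378 script-minutes.
With 2 scripts: 378/2 = 189 minutes.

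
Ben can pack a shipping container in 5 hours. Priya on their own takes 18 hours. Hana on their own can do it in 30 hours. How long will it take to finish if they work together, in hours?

Combined rate: 1/5 + 1/18 + 1/30 = (18 + 5 + 3)/90 = 26/90 = 13/45 per hour.
Time = 1 ÷ (13/45) = 45/13 hours.

45/13 hours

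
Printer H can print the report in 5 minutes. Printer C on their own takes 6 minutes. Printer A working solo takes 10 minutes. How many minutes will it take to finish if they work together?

Combined rate: 1/5 + 1/6 + 1/10 = (6 + 5 + 3)/30 = 14/30 = 7/15 per minute.
Time = 1 ÷ (7/15) = 15/7 minutes.

15/7 minutes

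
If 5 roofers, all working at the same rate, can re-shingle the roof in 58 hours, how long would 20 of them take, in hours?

29/2 hours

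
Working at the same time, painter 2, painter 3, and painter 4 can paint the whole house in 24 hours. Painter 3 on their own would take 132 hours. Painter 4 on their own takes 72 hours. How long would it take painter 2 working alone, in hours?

Combined rate is 1/24 per hour.
Known contribution: 1/132 + 1/72 = (6 + 11)/792 = 17/792 per hour.
So painter 2's rate is 1/24 − 17/792 = 2/99, meaning 99/2 hours alone.

99/2 hours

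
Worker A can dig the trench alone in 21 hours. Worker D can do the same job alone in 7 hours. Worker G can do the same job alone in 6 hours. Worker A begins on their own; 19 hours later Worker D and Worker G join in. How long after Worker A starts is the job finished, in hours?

In the first 19 hours Worker A alone does 19/21 of the job, leaving 2/21.
Once everyone is working, combined rate: 1/21 + 1/7 + 1/6 = (2 + 6 + 7)/42 = 15/42 = 5/14 per hour.
Remaining 2/21 at 5/14 per hour takes 4/15 hours.
Total from the start = 19 + 4/15 = 289/15 hours.

289/15 hours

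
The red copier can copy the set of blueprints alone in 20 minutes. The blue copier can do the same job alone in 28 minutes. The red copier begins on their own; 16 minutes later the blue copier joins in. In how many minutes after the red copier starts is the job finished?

In the first 16 minutes the red copier alone does 16/20 = 4/5 of the job, leaving 1/5.
Once everyone is working, combined rate: 1/20 + 1/28 = (7 + 5)/140 = 12/140 = 3/35 per minute.
Remaining 1/5 at 3/35 per minute takes 7/3 minutes.
Total from the start = 16 + 7/3 = 55/3 minutes.

55/3 minutes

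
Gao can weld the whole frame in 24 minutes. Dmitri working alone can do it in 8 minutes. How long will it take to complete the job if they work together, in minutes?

With two workers the combined time is the product over the sum: 24·8/(24+8) = 192/32 = 6 minutes.

6 minutes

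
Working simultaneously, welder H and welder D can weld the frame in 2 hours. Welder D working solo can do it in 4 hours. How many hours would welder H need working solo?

Combined rate is 1/2 per hour.
Known contribution: 1/4 per hour.
So welder H's rate is 1/2 − 1/4 = 1/4, meaning 4 hours alone.

4 hours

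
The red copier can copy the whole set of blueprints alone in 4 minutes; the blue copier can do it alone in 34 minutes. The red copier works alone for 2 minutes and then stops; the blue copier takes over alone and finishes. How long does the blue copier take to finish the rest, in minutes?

In 2 minutes the red copier does 2/4 = 1/2 of the job, leaving 1/2.
The blue copier works at 1/34 per minute, so finishing takes 1/2 ÷ 1/34 = 17 minutes.

17 minutes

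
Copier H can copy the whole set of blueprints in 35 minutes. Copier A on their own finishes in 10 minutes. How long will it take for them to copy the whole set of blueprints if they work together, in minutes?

70/9 minutes

Combined rate: 1/35 + 1/10 = (2 + 7)/70 = 9/70 per minute.
Time = 1 ÷ (9/70) = 70/9 minutes.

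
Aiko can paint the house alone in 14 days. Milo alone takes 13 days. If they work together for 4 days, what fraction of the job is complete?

Combined rate: 1/14 + 1/13 = (13 + 14)/182 = 27/182 per day.
In 4 days they complete 4·27/182 = 54/91 of the job.

54/91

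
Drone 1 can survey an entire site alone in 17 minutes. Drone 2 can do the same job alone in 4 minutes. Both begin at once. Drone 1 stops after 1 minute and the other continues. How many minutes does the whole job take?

64/17 minutes

In the first 1 minute the combined rate is 21/68, so 21/68 of the job is done, leaving 47/68.
After drone 1 leaves the rate is 1/4 per minute; the remaining 47/68 takes 47/17 minutes.
Total = 1 + 47/17 = 64/17 minutes.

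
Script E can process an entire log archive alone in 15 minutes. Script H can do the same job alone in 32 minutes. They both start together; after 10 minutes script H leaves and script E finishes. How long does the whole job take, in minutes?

165/16 minutes

In the first 10 minutes the combined rate is 47/480, so 47/48 of the job is done, leaving 1/48.
After script H leaves the rate is 1/15 per minute; the remaining 1/48 takes 5/16 minutes.
Total = 10 + 5/16 = 165/16 minutes.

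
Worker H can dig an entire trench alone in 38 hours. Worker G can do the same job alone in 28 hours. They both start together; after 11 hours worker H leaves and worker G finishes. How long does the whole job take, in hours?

378/19 hours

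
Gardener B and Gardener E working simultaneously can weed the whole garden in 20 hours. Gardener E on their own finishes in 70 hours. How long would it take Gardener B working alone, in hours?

28 hours

Combined rate is 1/20 per hour.
Known contribution: 1/70 per hour.
So Gardener B's rate is 1/20 − 1/70 = 1/28, meaning 28 hours alone.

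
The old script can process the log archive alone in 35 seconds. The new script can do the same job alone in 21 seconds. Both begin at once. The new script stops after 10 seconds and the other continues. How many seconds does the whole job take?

55/3 seconds

In the first 10 seconds the combined rate is 8/105, so 16/21 of the job is done, leaving 5/21.
After the new script leaves the rate is 1/35 per second; the remaining 5/21 takes 25/3 seconds.
Total = 10 + 25/3 = 55/3 seconds.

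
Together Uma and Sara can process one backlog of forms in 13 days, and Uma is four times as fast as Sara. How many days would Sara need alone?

65 days

Let Sara's rate be r; then Uma's rate is 4r, so together (4 + 1)r = 5r = 1/13.
Thus r = 1/65 per day.
Sara alone: 65 days; Uma alone: 65/4 days.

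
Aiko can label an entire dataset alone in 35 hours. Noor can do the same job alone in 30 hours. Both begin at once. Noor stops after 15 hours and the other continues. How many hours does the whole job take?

In the first 15 hours the combined rate is 13/210, so 13/14 of the job is done, leaving 1/14.
After Noor leaves the rate is 1/35 per hour; the remaining 1/14 takes 5/2 hours.
Total = 15 + 5/2 = 35/2 hours.

35/2 hours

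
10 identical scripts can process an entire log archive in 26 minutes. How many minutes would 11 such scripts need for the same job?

Total work is 10·26 = 260 script-minutes.
With 11 scripts: 260/11 minutes.

260/11 minutes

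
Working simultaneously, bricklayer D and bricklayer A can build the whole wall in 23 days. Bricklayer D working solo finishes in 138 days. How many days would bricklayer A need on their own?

138/5 days

Combined rate is 1/23 per day.
Known contribution: 1/138 per day.
So bricklayer A's rate is 1/23 − 1/138 = 5/138, meaning 138/5 days alone.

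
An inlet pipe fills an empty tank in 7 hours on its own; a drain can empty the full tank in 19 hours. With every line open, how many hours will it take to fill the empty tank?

133/12 hours

Net rate = 1/7 − 1/19 = (19 − 7)/133 = 12/133 per hour.
Filling time = 1 ÷ (12/133) = 133/12 hours.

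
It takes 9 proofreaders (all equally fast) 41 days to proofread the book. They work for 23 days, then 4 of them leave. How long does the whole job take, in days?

277/5 days

One proofreader does 1/369 of the job per day.
After 23 days with 9 proofreaders, 23/41 is done (18/41 left).
With 5 proofreaders the rate is 5/369, so the rest takes 18/41 ÷ 5/369 = 162/5 days.
Total = 23 + 162/5 = 277/5 days.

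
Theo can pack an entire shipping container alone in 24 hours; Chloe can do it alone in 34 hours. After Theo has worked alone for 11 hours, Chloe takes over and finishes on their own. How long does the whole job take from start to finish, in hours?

In 11 hours Theo does 11/24 of the job, leaving 13/24.
Chloe works at 1/34 per hour, so finishing takes 13/24 ÷ 1/34 = 221/12 hours.
Total time = 11 + 221/12 = 353/12 hours.

353/12 hours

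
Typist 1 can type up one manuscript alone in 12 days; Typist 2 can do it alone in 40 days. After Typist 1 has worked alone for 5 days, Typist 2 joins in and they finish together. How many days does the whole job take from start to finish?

In 5 days Typist 1 does 5/12 of the job, leaving 7/12.
Typist 1 and Typist 2 together work at 13/120 per day, so finishing takes 7/12 ÷ 13/120 = 70/13 days.
Total time = 5 + 70/13 = 135/13 days.

135/13 days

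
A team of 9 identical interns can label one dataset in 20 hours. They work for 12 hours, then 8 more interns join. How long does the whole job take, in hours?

276/17 hours

One intern does 1/180 of the job per hour.
After 12 hours with 9 interns, 3/5 is done (2/5 left).
With 17 interns the rate is 17/180, so the rest takes 2/5 ÷ 17/180 = 72/17 hours.
Total = 12 + 72/17 = 276/17 hours.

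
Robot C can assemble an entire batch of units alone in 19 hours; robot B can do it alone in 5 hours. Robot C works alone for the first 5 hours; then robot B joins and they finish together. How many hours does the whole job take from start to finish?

In 5 hours robot C does 5/19 of the job, leaving 14/19.
Robot C and robot B together work at 24/95 per hour, so finishing takes 14/19 ÷ 24/95 = 35/12 hours.
Total time = 5 + 35/12 = 95/12 hours.

95/12 hours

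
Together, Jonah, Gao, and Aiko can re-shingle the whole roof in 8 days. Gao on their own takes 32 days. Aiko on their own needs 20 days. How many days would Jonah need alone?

Combined rate is 1/8 per day.
Known contribution: 1/32 + 1/20 = (5 + 8)/160 = 13/160 per day.
So Jonah's rate is 1/8 − 13/160 = 7/160, meaning 160/7 days alone.

160/7 days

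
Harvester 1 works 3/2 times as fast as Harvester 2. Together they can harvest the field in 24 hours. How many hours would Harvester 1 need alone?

Let Harvester 2's rate be r; then Harvester 1's rate is (3/2)r, so together (3/2 + 1)r = (5/2)r = 1/24.
Thus r = 1/60 per hour.
Harvester 2 alone: 60 hours; Harvester 1 alone: 40 hours.

40 hours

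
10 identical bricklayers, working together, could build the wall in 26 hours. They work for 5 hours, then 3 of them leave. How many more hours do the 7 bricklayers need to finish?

One bricklayer does 1/260 of the job per hour.
After 5 hours with 10 bricklayers, 5/26 is done (21/26 left).
With 7 bricklayers the rate is 7/260, so the rest takes 21/26 ÷ 7/260 = 30 hours.

30 hours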